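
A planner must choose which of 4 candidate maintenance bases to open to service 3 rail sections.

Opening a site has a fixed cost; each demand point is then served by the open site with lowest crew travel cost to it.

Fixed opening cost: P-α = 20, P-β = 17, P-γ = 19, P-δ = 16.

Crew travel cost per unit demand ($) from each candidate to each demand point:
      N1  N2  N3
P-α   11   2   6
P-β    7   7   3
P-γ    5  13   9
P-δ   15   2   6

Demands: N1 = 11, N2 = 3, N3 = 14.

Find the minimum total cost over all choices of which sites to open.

154

Open {P-β, P-γ}: assign each demand point to its cheapest open site.
  N1→P-γ 11×5=55, N2→P-β 3×7=21, N3→P-β 14×3=42
  crew travel cost 118, fixed 36 → total 154.
Compare {P-β, P-γ, P-δ}: crew travel cost 103 + fixed 52 = 155.
Compare {P-β}: crew travel cost 140 + fixed 17 = 157.
Compare {P-β, P-δ}: crew travel cost 125 + fixed 33 = 158.
All other subsets cost ≥ 155. Minimum total cost: 154.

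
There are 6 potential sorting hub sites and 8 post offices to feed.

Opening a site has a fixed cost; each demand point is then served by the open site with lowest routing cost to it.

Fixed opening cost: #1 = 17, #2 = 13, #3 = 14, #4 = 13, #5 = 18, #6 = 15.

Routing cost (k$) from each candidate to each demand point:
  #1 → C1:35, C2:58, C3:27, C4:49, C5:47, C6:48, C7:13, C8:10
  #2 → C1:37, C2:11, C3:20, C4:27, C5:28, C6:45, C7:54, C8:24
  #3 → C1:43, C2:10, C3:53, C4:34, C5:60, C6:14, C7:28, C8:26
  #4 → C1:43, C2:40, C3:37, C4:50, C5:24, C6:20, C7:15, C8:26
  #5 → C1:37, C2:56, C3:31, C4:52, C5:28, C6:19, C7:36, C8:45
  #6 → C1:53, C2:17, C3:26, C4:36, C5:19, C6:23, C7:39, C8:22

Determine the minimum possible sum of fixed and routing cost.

Open {#1, #2, #3}: assign each demand point to its cheapest open site.
  C1→#1 35, C2→#3 10, C3→#2 20, C4→#2 27, C5→#2 28, C6→#3 14, C7→#1 13, C8→#1 10
  routing cost 157, fixed 44 → total 201.
Compare {#1, #2, #4}: routing cost 160 + fixed 43 = 203.
Compare {#1, #2, #6}: routing cost 158 + fixed 45 = 203.
Compare {#2, #4}: routing cost 178 + fixed 26 = 204.
All other subsets cost ≥ 203. Minimum total cost: 201.

201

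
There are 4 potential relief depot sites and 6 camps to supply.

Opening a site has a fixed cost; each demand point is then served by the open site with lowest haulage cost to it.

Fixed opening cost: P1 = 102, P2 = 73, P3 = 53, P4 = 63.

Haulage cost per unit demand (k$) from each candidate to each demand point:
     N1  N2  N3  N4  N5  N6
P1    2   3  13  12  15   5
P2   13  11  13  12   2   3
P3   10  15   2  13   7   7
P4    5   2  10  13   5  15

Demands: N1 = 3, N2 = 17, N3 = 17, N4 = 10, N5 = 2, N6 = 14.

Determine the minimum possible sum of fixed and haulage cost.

Open {P3, P4}: assign each demand point to its cheapest open site.
  N1→P4 3×5=15, N2→P4 17×2=34, N3→P3 17×2=34, N4→P3 10×13=130, N5→P4 2×5=10, N6→P3 14×7=98
  haulage cost 321, fixed 116 → total 437.
Compare {P2, P3, P4}: haulage cost 249 + fixed 189 = 438.
Compare {P1, P3}: haulage cost 295 + fixed 155 = 450.
Compare {P1, P2, P3}: haulage cost 257 + fixed 228 = 485.
All other subsets cost ≥ 438. Minimum total cost: 437.

437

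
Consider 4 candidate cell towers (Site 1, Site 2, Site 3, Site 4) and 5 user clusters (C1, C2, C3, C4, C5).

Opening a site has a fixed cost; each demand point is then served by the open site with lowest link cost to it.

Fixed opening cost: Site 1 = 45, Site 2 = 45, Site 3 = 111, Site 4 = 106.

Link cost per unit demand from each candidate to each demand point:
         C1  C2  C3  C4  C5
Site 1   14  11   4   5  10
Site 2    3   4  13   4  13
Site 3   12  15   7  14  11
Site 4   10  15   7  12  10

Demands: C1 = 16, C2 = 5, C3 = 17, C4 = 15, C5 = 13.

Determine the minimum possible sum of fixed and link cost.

416

Open {Site 1, Site 2}: assign each demand point to its cheapest open site.
  C1→Site 2 16×3=48, C2→Site 2 5×4=20, C3→Site 1 17×4=68, C4→Site 2 15×4=60, C5→Site 1 13×10=130
  link cost 326, fixed 90 → total 416.
Compare {Site 1, Site 2, Site 4}: link cost 326 + fixed 196 = 522.
Compare {Site 1, Site 2, Site 3}: link cost 326 + fixed 201 = 527.
Compare {Site 2, Site 4}: link cost 377 + fixed 151 = 528.
All other subsets cost ≥ 522. Minimum total cost: 416.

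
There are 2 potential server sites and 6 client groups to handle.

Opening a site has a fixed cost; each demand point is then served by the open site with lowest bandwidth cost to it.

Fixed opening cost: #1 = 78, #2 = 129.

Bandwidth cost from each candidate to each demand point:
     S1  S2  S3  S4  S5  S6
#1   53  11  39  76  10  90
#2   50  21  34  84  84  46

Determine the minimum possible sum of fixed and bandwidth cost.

357

Open {#1}: assign each demand point to its cheapest open site.
  S1→#1 53, S2→#1 11, S3→#1 39, S4→#1 76, S5→#1 10, S6→#1 90
  bandwidth cost 279, fixed 78 → total 357.
Compare {#1, #2}: bandwidth cost 227 + fixed 207 = 434.
Compare {#2}: bandwidth cost 319 + fixed 129 = 448.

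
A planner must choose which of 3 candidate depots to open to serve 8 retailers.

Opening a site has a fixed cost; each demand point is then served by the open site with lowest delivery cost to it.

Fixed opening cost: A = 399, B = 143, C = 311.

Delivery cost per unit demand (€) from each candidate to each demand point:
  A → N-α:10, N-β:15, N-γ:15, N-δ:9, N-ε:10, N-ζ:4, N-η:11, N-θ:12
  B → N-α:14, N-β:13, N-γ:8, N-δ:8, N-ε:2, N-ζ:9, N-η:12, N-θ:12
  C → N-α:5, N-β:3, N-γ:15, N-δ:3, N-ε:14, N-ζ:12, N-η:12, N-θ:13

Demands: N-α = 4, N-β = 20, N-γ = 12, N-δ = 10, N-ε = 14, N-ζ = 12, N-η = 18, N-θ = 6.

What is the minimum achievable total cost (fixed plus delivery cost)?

Open {B}: assign each demand point to its cheapest open site.
  N-α→B 4×14=56, N-β→B 20×13=260, N-γ→B 12×8=96, N-δ→B 10×8=80, N-ε→B 14×2=28, N-ζ→B 12×9=108, N-η→B 18×12=216, N-θ→B 6×12=72
  delivery cost 916, fixed 143 → total 1059.
Compare {B, C}: delivery cost 630 + fixed 454 = 1084.
Compare {C}: delivery cost 924 + fixed 311 = 1235.
Compare {A, B}: delivery cost 822 + fixed 542 = 1364.
All other subsets cost ≥ 1084. Minimum total cost: 1059.

1059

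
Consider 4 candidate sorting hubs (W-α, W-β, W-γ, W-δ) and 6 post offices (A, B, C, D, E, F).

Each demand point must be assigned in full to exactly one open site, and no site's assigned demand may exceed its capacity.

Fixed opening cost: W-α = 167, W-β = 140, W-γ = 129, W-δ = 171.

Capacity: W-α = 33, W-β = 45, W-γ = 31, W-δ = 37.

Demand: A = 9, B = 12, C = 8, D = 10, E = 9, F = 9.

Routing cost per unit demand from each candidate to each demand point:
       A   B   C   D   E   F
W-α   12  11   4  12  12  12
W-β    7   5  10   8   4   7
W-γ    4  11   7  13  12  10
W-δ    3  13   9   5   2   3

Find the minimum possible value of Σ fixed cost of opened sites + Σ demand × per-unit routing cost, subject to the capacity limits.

Open {W-β, W-δ}; cheapest assignment that respects the capacities:
  W-β (cap 45, load 20): B, C — cost 12×5 + 8×10 = 140
  W-δ (cap 37, load 37): A, D, E, F — cost 9×3 + 10×5 + 9×2 + 9×3 = 122
  Shipping 262, fixed 311 → total 573.
  Any other capacity-feasible assignment to {W-β, W-δ} ships for at least 262.
Compare {W-β, W-γ}: its best feasible assignment gives total 600.
Compare {W-γ, W-δ}: its best feasible assignment gives total 610.
Every other set of open sites that can feasibly serve all demand totals ≥ 600 even under its best assignment. Minimum: 573.

573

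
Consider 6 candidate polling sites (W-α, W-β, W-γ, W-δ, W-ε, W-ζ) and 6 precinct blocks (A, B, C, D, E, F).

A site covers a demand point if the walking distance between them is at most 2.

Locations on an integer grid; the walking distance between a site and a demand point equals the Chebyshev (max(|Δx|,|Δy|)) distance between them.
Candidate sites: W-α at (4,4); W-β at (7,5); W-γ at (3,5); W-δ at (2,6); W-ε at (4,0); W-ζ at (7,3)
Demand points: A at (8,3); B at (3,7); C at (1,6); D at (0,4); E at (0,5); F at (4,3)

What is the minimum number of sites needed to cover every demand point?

3

Coverage sets (demand points within 2 of each site):
  W-α: {F}
  W-β: {A}
  W-γ: {B, C, F}
  W-δ: {B, C, D, E}
  W-ε: {}
  W-ζ: {A}
No 2 sites suffice: every size-2 union leaves at least one demand point uncovered.
But {W-α, W-β, W-δ} covers everything, so the minimum is 3.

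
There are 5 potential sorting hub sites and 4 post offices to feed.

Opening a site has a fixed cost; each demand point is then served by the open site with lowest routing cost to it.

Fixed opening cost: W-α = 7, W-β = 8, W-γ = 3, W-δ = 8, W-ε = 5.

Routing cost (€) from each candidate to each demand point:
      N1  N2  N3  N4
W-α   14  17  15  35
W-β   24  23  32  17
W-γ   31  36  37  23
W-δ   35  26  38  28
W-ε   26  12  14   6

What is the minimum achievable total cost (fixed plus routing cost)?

Open {W-α, W-ε}: assign each demand point to its cheapest open site.
  N1→W-α 14, N2→W-ε 12, N3→W-ε 14, N4→W-ε 6
  routing cost 46, fixed 12 → total 58.
Compare {W-α, W-γ, W-ε}: routing cost 46 + fixed 15 = 61.
Compare {W-ε}: routing cost 58 + fixed 5 = 63.
Compare {W-γ, W-ε}: routing cost 58 + fixed 8 = 66.
All other subsets cost ≥ 61. Minimum total cost: 58.

58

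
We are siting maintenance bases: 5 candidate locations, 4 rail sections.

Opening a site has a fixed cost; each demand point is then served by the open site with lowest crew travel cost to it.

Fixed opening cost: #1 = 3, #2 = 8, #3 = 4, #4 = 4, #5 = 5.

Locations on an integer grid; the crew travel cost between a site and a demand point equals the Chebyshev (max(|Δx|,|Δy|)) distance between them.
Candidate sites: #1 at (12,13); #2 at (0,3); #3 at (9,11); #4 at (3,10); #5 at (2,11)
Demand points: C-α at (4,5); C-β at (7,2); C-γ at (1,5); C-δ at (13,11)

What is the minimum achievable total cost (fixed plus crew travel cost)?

26

Open {#1, #2}: assign each demand point to its cheapest open site.
  C-α→#2 4, C-β→#2 7, C-γ→#2 2, C-δ→#1 2
  crew travel cost 15, fixed 11 → total 26.
Compare {#1, #4}: crew travel cost 20 + fixed 7 = 27.
Compare {#2, #3}: crew travel cost 17 + fixed 12 = 29.
Compare {#3, #4}: crew travel cost 22 + fixed 8 = 30.
All other subsets cost ≥ 27. Minimum total cost: 26.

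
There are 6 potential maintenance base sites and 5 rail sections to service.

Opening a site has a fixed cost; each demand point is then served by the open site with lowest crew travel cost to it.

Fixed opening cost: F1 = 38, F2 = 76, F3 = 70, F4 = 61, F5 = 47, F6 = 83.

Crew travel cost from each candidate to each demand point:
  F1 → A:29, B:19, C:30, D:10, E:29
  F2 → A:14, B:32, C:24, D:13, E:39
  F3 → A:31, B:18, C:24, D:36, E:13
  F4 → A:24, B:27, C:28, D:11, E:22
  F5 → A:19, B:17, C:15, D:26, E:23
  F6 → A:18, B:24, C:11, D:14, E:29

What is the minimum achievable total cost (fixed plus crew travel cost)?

147

Open {F5}: assign each demand point to its cheapest open site.
  A→F5 19, B→F5 17, C→F5 15, D→F5 26, E→F5 23
  crew travel cost 100, fixed 47 → total 147.
Compare {F1}: crew travel cost 117 + fixed 38 = 155.
Compare {F1, F5}: crew travel cost 84 + fixed 85 = 169.
Compare {F4}: crew travel cost 112 + fixed 61 = 173.
All other subsets cost ≥ 155. Minimum total cost: 147.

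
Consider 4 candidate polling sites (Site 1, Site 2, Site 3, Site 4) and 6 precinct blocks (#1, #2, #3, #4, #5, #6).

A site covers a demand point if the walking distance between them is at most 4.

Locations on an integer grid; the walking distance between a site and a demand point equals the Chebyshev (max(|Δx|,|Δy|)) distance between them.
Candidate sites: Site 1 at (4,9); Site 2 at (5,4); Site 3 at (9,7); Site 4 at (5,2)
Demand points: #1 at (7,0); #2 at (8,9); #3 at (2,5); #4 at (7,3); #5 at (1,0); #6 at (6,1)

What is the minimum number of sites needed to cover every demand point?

Coverage sets (demand points within 4 of each site):
  Site 1: {#2, #3}
  Site 2: {#1, #3, #4, #5, #6}
  Site 3: {#2, #4}
  Site 4: {#1, #3, #4, #5, #6}
No single site covers all 6 demand points.
But {Site 1, Site 2} covers everything, so the minimum is 2.

2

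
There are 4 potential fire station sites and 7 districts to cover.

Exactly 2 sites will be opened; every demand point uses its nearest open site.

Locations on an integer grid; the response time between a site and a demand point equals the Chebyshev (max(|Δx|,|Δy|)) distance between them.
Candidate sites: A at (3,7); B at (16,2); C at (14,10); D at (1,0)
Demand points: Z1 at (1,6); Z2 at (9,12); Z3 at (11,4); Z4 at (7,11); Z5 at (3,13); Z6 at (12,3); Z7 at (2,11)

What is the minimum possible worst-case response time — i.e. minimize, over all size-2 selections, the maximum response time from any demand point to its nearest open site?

Open {A, B}.
  Farthest demand point is Z2 at response time 6 (to A); all others are ≤ 6.
With {A, C} the worst case is 7.
With {A, D} the worst case is 9.
No size-2 selection achieves below 6.

6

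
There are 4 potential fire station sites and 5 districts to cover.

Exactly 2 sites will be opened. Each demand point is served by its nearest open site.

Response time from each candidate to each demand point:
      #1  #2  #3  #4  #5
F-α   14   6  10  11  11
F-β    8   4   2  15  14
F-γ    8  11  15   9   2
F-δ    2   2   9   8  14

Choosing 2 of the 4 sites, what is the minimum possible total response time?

23

Open {F-γ, F-δ}.
  #1→F-δ 2, #2→F-δ 2, #3→F-δ 9, #4→F-δ 8, #5→F-γ 2  ⇒ total 23.
Compare {F-β, F-γ}: total 25.
Compare {F-β, F-δ}: total 28.
No size-2 selection does better; minimum is 23.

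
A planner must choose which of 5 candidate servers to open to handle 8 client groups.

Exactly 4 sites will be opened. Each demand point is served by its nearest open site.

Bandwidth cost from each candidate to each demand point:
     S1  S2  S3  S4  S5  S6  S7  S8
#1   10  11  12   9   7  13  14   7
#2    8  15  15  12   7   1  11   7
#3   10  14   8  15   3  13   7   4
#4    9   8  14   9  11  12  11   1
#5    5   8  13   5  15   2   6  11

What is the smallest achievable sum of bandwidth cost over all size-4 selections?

37

Open {#2, #3, #4, #5}.
  S1→#5 5, S2→#4 8, S3→#3 8, S4→#5 5, S5→#3 3, S6→#2 1, S7→#5 6, S8→#4 1  ⇒ total 37.
Compare {#1, #3, #4, #5}: total 38.
Compare {#1, #2, #3, #5}: total 40.
No size-4 selection does better; minimum is 37.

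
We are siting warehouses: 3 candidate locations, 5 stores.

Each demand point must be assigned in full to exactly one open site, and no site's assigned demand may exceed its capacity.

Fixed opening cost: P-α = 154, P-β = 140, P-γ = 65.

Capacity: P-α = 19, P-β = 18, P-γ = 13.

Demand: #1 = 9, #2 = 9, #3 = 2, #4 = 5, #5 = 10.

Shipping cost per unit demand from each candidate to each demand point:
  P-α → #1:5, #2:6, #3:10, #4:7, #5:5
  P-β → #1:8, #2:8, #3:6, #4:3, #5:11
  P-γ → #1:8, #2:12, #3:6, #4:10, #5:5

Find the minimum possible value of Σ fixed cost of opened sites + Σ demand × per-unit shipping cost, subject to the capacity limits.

488

Open {P-α, P-β}; cheapest assignment that respects the capacities:
  P-α (cap 19, load 19): #1, #5 — cost 9×5 + 10×5 = 95
  P-β (cap 18, load 16): #2, #3, #4 — cost 9×8 + 2×6 + 5×3 = 99
  Shipping 194, fixed 294 → total 488.
  Any other capacity-feasible assignment to {P-α, P-β} ships for at least 194.
Compare {P-α, P-β, P-γ}: its best feasible assignment gives total 535.
Every other set of open sites that can feasibly serve all demand totals ≥ 535 even under its best assignment. Minimum: 488.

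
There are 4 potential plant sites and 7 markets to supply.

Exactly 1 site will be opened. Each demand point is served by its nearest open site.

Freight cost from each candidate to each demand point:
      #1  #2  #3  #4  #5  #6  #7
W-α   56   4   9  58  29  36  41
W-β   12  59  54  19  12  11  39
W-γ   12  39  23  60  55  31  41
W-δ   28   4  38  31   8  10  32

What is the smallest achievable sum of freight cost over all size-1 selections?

Open {W-δ}.
  #1→W-δ 28, #2→W-δ 4, #3→W-δ 38, #4→W-δ 31, #5→W-δ 8, #6→W-δ 10, #7→W-δ 32  ⇒ total 151.
Compare {W-β}: total 206.
Compare {W-α}: total 233.
No size-1 selection does better; minimum is 151.

151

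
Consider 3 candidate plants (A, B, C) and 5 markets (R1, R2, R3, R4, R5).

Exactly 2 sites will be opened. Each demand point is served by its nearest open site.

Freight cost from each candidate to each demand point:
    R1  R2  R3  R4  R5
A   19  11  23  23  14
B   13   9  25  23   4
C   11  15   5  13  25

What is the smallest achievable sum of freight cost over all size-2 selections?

42

Open {B, C}.
  R1→C 11, R2→B 9, R3→C 5, R4→C 13, R5→B 4  ⇒ total 42.
Compare {A, C}: total 54.
Compare {A, B}: total 72.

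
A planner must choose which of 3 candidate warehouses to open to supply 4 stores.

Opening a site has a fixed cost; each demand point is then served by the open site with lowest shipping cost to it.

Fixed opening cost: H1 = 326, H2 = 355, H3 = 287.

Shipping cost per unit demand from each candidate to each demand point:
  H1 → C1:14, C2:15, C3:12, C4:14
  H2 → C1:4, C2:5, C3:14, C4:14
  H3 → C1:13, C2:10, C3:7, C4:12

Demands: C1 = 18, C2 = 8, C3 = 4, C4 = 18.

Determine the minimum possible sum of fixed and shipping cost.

Open {H2}: assign each demand point to its cheapest open site.
  C1→H2 18×4=72, C2→H2 8×5=40, C3→H2 4×14=56, C4→H2 18×14=252
  shipping cost 420, fixed 355 → total 775.
Compare {H3}: shipping cost 558 + fixed 287 = 845.
Compare {H1}: shipping cost 672 + fixed 326 = 998.
Compare {H2, H3}: shipping cost 356 + fixed 642 = 998.
All other subsets cost ≥ 845. Minimum total cost: 775.

775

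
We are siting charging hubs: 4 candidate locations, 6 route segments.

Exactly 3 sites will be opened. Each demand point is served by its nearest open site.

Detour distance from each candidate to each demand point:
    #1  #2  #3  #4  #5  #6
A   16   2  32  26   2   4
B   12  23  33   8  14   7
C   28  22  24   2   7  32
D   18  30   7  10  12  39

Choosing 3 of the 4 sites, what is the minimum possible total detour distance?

33

Open {A, C, D}.
  #1→A 16, #2→A 2, #3→D 7, #4→C 2, #5→A 2, #6→A 4  ⇒ total 33.
Compare {A, B, D}: total 35.
Compare {A, B, C}: total 46.
No size-3 selection does better; minimum is 33.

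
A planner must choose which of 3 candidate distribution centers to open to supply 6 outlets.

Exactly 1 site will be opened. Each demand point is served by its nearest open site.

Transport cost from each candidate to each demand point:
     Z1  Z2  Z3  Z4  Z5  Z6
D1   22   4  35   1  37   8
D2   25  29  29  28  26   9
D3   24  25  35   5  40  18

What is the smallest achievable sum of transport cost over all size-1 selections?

Open {D1}.
  Z1→D1 22, Z2→D1 4, Z3→D1 35, Z4→D1 1, Z5→D1 37, Z6→D1 8  ⇒ total 107.
Compare {D2}: total 146.
Compare {D3}: total 147.

107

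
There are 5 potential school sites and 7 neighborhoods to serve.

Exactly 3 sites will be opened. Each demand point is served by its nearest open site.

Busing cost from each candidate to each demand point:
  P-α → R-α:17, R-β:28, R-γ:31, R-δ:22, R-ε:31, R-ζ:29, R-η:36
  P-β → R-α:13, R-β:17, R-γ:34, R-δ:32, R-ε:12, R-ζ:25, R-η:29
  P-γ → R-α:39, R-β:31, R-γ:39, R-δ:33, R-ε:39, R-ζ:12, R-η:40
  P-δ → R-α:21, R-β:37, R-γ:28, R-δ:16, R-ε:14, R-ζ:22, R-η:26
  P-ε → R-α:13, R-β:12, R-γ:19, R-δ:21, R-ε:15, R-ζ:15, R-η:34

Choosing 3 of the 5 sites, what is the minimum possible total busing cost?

Open {P-γ, P-δ, P-ε}.
  R-α→P-ε 13, R-β→P-ε 12, R-γ→P-ε 19, R-δ→P-δ 16, R-ε→P-δ 14, R-ζ→P-γ 12, R-η→P-δ 26  ⇒ total 112.
Compare {P-β, P-δ, P-ε}: total 113.
Compare {P-α, P-δ, P-ε}: total 115.
No size-3 selection does better; minimum is 112.

112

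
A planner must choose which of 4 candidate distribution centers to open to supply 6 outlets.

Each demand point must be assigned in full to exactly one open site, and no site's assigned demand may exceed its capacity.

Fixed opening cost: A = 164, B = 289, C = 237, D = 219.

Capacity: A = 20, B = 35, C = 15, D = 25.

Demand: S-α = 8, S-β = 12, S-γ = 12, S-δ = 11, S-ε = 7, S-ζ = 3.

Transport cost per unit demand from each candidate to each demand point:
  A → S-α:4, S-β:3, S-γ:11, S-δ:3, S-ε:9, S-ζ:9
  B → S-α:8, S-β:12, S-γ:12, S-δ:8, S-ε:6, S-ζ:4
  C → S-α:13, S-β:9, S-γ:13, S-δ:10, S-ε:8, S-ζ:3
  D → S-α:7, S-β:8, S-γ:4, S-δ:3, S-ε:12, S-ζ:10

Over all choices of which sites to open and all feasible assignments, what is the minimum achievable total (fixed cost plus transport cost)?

807

Open {A, B}; cheapest assignment that respects the capacities:
  A (cap 20, load 20): S-α, S-β — cost 8×4 + 12×3 = 68
  B (cap 35, load 33): S-γ, S-δ, S-ε, S-ζ — cost 12×12 + 11×8 + 7×6 + 3×4 = 286
  Shipping 354, fixed 453 → total 807.
  Any other capacity-feasible assignment to {A, B} ships for at least 354.
Compare {A, C, D}: its best feasible assignment gives total 834.
Compare {B, D}: its best feasible assignment gives total 851.
Every other set of open sites that can feasibly serve all demand totals ≥ 834 even under its best assignment. Minimum: 807.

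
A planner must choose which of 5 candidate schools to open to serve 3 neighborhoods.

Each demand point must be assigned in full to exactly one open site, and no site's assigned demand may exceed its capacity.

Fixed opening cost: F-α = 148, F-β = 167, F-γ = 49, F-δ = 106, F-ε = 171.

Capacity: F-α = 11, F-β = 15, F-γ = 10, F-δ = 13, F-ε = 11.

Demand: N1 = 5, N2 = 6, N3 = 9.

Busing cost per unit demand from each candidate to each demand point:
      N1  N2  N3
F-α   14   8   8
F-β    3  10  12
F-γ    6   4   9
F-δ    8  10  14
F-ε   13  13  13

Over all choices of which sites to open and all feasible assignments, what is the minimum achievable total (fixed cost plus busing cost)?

336

Open {F-γ, F-δ}; cheapest assignment that respects the capacities:
  F-γ (cap 10, load 9): N3 — cost 9×9 = 81
  F-δ (cap 13, load 11): N1, N2 — cost 5×8 + 6×10 = 100
  Shipping 181, fixed 155 → total 336.
  Any other capacity-feasible assignment to {F-γ, F-δ} ships for at least 181.
Compare {F-β, F-γ}: its best feasible assignment gives total 363.
Compare {F-α, F-γ}: its best feasible assignment gives total 396.
Every other set of open sites that can feasibly serve all demand totals ≥ 363 even under its best assignment. Minimum: 336.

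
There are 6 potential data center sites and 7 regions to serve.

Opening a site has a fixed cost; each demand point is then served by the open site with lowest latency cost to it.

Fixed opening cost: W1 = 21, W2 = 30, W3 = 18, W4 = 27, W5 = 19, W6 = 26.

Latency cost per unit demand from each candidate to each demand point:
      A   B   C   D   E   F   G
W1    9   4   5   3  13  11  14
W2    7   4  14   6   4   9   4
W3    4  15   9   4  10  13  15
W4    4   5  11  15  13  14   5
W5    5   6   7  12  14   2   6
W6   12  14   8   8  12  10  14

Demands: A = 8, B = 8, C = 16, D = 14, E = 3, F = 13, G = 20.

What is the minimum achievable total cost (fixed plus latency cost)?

Open {W1, W2, W5}: assign each demand point to its cheapest open site.
  A→W5 8×5=40, B→W1 8×4=32, C→W1 16×5=80, D→W1 14×3=42, E→W2 3×4=12, F→W5 13×2=26, G→W2 20×4=80
  latency cost 312, fixed 70 → total 382.
Compare {W1, W2, W3, W5}: latency cost 304 + fixed 88 = 392.
Compare {W1, W2, W4, W5}: latency cost 304 + fixed 97 = 401.
Compare {W1, W2, W5, W6}: latency cost 312 + fixed 96 = 408.
All other subsets cost ≥ 392. Minimum total cost: 382.

382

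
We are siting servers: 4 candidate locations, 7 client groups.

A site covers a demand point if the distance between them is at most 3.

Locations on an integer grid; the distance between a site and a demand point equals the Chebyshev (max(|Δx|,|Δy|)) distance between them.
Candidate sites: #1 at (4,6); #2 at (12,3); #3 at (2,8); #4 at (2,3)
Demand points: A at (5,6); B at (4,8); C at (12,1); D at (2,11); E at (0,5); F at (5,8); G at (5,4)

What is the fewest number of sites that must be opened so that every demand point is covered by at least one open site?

Coverage sets (demand points within 3 of each site):
  #1: {A, B, F, G}
  #2: {C}
  #3: {A, B, D, E, F}
  #4: {A, E, G}
No 2 sites suffice: every size-2 union leaves at least one demand point uncovered.
But {#1, #2, #3} covers everything, so the minimum is 3.

3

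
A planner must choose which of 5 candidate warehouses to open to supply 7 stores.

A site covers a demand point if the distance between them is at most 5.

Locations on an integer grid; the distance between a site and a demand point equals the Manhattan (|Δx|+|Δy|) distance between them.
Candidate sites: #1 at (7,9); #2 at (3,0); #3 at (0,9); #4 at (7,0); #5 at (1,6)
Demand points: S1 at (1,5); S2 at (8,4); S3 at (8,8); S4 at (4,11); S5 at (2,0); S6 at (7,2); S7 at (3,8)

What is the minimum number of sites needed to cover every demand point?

3

Coverage sets (demand points within 5 of each site):
  #1: {S3, S4, S7}
  #2: {S5}
  #3: {S1, S7}
  #4: {S2, S5, S6}
  #5: {S1, S7}
No 2 sites suffice: every size-2 union leaves at least one demand point uncovered.
But {#1, #3, #4} covers everything, so the minimum is 3.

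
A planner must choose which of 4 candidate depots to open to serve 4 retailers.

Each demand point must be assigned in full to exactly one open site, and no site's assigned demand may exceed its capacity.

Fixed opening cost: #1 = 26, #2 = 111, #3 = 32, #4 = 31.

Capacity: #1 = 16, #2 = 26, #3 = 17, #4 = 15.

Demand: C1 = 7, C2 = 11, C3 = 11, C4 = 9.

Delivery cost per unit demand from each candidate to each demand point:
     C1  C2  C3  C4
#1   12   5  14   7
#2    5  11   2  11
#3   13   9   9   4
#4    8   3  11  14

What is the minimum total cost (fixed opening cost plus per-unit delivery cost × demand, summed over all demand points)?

Open {#2, #3, #4}; cheapest assignment that respects the capacities:
  #2 (cap 26, load 18): C1, C3 — cost 7×5 + 11×2 = 57
  #3 (cap 17, load 9): C4 — cost 9×4 = 36
  #4 (cap 15, load 11): C2 — cost 11×3 = 33
  Shipping 126, fixed 174 → total 300.
  Any other capacity-feasible assignment to {#2, #3, #4} ships for at least 126.
Compare {#1, #2, #3}: its best feasible assignment gives total 317.
Compare {#1, #2, #4}: its best feasible assignment gives total 321.
Every other set of open sites that can feasibly serve all demand totals ≥ 317 even under its best assignment. Minimum: 300.

300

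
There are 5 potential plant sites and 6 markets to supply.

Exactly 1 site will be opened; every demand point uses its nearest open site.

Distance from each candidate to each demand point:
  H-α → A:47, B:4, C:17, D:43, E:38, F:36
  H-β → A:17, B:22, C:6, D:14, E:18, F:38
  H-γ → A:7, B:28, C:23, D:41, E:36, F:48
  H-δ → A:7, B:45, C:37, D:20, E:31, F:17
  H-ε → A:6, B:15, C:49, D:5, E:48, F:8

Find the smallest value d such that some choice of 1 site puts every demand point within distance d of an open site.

38

Open {H-β}.
  Farthest demand point is F at distance 38 (to H-β); all others are ≤ 38.
With {H-δ} the worst case is 45.
With {H-α} the worst case is 47.
No size-1 selection achieves below 38.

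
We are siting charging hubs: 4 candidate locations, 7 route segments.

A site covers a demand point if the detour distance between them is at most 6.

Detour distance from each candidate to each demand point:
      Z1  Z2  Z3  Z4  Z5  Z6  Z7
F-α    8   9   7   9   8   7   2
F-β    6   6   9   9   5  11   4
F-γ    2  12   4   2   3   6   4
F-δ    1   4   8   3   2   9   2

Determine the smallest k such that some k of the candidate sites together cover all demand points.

2

Coverage sets (demand points within 6 of each site):
  F-α: {Z7}
  F-β: {Z1, Z2, Z5, Z7}
  F-γ: {Z1, Z3, Z4, Z5, Z6, Z7}
  F-δ: {Z1, Z2, Z4, Z5, Z7}
No single site covers all 7 demand points.
But {F-β, F-γ} covers everything, so the minimum is 2.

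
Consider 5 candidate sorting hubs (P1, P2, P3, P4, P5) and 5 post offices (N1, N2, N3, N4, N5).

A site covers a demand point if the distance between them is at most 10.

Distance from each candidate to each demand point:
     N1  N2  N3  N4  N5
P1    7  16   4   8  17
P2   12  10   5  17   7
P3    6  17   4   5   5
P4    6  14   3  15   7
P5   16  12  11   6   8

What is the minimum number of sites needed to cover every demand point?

2

Coverage sets (demand points within 10 of each site):
  P1: {N1, N3, N4}
  P2: {N2, N3, N5}
  P3: {N1, N3, N4, N5}
  P4: {N1, N3, N5}
  P5: {N4, N5}
No single site covers all 5 demand points.
But {P1, P2} covers everything, so the minimum is 2.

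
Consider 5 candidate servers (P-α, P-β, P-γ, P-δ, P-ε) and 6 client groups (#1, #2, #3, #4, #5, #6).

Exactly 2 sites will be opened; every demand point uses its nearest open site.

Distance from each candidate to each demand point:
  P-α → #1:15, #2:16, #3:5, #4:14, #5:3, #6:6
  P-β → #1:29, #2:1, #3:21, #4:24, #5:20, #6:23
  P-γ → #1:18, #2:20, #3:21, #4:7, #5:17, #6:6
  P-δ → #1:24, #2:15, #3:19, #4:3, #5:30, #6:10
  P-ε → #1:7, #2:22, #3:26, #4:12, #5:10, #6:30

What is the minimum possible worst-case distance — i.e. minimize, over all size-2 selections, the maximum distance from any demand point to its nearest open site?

15

Open {P-α, P-β}.
  Farthest demand point is #1 at distance 15 (to P-α); all others are ≤ 15.
With {P-α, P-δ} the worst case is 15.
With {P-α, P-γ} the worst case is 16.
No size-2 selection achieves below 15.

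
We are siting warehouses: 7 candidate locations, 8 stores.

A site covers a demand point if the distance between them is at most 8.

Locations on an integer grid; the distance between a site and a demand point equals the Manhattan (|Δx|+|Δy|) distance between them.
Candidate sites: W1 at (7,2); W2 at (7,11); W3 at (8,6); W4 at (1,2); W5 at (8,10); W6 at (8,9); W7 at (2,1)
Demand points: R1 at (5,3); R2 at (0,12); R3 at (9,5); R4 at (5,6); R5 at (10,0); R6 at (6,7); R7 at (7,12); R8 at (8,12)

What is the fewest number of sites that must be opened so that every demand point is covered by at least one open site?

2

Coverage sets (demand points within 8 of each site):
  W1: {R1, R3, R4, R5, R6}
  W2: {R2, R3, R4, R6, R7, R8}
  W3: {R1, R3, R4, R5, R6, R7, R8}
  W4: {R1, R4}
  W5: {R3, R4, R6, R7, R8}
  W6: {R3, R4, R6, R7, R8}
  W7: {R1, R4}
No single site covers all 8 demand points.
But {W1, W2} covers everything, so the minimum is 2.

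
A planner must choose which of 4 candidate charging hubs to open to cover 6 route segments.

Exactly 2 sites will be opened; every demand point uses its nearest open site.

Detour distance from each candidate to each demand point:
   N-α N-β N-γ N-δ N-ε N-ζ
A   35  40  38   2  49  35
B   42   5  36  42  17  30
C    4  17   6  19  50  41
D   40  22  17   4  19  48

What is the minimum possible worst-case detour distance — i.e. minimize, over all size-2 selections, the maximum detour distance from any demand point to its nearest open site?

Open {B, C}.
  Farthest demand point is N-ζ at detour distance 30 (to B); all others are ≤ 30.
With {A, D} the worst case is 35.
With {A, B} the worst case is 36.
No size-2 selection achieves below 30.

30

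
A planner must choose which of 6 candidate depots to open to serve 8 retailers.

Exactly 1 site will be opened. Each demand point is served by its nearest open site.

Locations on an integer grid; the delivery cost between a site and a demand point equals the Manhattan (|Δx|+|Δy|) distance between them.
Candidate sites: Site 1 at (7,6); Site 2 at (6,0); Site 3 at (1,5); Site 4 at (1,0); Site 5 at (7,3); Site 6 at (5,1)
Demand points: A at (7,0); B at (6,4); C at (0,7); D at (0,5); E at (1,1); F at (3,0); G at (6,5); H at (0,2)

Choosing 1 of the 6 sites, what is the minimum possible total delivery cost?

Open {Site 3}.
  A→Site 3 11, B→Site 3 6, C→Site 3 3, D→Site 3 1, E→Site 3 4, F→Site 3 7, G→Site 3 5, H→Site 3 4  ⇒ total 41.
Compare {Site 4}: total 45.
Compare {Site 6}: total 45.
No size-1 selection does better; minimum is 41.

41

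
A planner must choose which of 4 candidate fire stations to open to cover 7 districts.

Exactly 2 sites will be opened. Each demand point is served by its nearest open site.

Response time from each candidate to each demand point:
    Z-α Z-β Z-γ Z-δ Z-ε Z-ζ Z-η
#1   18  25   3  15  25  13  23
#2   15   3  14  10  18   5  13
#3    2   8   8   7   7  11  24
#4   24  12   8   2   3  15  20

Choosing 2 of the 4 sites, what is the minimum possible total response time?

45

Open {#2, #3}.
  Z-α→#3 2, Z-β→#2 3, Z-γ→#3 8, Z-δ→#3 7, Z-ε→#3 7, Z-ζ→#2 5, Z-η→#2 13  ⇒ total 45.
Compare {#2, #4}: total 49.
Compare {#3, #4}: total 54.
No size-2 selection does better; minimum is 45.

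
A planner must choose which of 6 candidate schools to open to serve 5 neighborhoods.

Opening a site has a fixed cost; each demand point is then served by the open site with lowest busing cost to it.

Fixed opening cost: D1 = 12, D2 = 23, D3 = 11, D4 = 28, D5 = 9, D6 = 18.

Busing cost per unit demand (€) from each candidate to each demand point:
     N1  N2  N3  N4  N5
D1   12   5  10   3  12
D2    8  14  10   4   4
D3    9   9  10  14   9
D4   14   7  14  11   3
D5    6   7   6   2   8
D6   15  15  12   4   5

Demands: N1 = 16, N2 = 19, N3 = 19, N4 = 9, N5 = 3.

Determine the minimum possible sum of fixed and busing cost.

Open {D1, D5}: assign each demand point to its cheapest open site.
  N1→D5 16×6=96, N2→D1 19×5=95, N3→D5 19×6=114, N4→D5 9×2=18, N5→D5 3×8=24
  busing cost 347, fixed 21 → total 368.
Compare {D1, D5, D6}: busing cost 338 + fixed 39 = 377.
Compare {D1, D2, D5}: busing cost 335 + fixed 44 = 379.
Compare {D1, D3, D5}: busing cost 347 + fixed 32 = 379.
All other subsets cost ≥ 377. Minimum total cost: 368.

368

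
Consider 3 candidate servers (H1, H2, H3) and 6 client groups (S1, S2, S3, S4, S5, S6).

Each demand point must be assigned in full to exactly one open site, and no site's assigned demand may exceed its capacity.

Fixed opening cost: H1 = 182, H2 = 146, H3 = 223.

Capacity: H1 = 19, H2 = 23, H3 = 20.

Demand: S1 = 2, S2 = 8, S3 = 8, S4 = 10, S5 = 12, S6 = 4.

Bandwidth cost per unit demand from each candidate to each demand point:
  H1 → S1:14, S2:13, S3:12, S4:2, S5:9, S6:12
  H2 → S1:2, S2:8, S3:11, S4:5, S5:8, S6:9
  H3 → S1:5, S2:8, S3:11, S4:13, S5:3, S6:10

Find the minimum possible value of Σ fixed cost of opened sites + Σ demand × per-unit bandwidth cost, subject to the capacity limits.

Open {H1, H2, H3}; cheapest assignment that respects the capacities:
  H1 (cap 19, load 10): S4 — cost 10×2 = 20
  H2 (cap 23, load 22): S1, S2, S3, S6 — cost 2×2 + 8×8 + 8×11 + 4×9 = 192
  H3 (cap 20, load 12): S5 — cost 12×3 = 36
  Shipping 248, fixed 551 → total 799.
  Any other capacity-feasible assignment to {H1, H2, H3} ships for at least 248.
Total demand is 44 and no other set of sites has combined capacity ≥ 44, so {H1, H2, H3} is the only feasible choice of open sites. Minimum: 799.

799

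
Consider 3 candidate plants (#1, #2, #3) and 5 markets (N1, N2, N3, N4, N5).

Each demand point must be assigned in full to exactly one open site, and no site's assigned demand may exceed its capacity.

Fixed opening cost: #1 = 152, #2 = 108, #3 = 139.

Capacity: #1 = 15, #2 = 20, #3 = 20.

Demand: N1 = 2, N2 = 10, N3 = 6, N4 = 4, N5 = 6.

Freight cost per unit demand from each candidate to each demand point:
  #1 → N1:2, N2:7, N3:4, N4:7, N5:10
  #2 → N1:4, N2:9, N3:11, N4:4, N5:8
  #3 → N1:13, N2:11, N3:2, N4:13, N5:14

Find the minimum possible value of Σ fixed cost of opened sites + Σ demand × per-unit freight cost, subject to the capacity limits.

Open {#2, #3}; cheapest assignment that respects the capacities:
  #2 (cap 20, load 20): N2, N4, N5 — cost 10×9 + 4×4 + 6×8 = 154
  #3 (cap 20, load 8): N1, N3 — cost 2×13 + 6×2 = 38
  Shipping 192, fixed 247 → total 439.
  Any other capacity-feasible assignment to {#2, #3} ships for at least 192.
Compare {#1, #2}: its best feasible assignment gives total 442.
Compare {#1, #3}: its best feasible assignment gives total 505.
Every other set of open sites that can feasibly serve all demand totals ≥ 442 even under its best assignment. Minimum: 439.

439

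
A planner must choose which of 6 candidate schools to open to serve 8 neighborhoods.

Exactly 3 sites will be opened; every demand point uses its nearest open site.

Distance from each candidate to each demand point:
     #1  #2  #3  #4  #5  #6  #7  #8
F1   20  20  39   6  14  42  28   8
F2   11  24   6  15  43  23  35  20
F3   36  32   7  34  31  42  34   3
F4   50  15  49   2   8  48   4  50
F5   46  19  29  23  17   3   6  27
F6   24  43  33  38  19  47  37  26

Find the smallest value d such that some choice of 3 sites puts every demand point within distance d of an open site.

Open {F1, F2, F5}.
  Farthest demand point is #2 at distance 19 (to F5); all others are ≤ 19.
With {F2, F3, F5} the worst case is 19.
With {F1, F3, F5} the worst case is 20.
No size-3 selection achieves below 19.

19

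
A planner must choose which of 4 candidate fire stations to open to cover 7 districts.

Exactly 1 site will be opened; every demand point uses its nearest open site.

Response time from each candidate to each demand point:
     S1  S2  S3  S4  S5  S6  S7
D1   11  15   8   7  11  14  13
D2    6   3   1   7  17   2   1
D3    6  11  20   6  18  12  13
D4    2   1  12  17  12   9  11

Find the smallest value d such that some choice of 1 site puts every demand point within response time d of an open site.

15

Open {D1}.
  Farthest demand point is S2 at response time 15 (to D1); all others are ≤ 15.
With {D2} the worst case is 17.
With {D4} the worst case is 17.
No size-1 selection achieves below 15.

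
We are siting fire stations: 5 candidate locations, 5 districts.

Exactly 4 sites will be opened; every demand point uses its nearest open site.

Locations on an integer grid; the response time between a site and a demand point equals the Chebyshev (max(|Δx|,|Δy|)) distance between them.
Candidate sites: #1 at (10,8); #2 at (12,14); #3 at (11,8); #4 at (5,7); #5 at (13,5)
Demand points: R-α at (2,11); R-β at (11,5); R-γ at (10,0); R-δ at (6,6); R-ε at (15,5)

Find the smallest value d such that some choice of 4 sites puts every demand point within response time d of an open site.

Open {#1, #2, #4, #5}.
  Farthest demand point is R-γ at response time 5 (to #5); all others are ≤ 5.
With {#1, #3, #4, #5} the worst case is 5.
With {#2, #3, #4, #5} the worst case is 5.
No size-4 selection achieves below 5.

5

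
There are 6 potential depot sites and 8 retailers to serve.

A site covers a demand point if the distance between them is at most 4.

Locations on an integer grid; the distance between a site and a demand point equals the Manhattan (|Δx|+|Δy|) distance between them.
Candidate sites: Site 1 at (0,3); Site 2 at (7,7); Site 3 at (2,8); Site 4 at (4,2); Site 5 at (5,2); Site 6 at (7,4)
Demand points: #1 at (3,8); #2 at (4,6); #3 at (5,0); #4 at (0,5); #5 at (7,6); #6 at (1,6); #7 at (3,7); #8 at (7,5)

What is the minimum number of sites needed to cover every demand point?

Coverage sets (demand points within 4 of each site):
  Site 1: {#4, #6}
  Site 2: {#2, #5, #7, #8}
  Site 3: {#1, #2, #6, #7}
  Site 4: {#2, #3}
  Site 5: {#3}
  Site 6: {#5, #8}
No 3 sites suffice: every size-3 union leaves at least one demand point uncovered.
But {Site 1, Site 2, Site 3, Site 4} covers everything, so the minimum is 4.

4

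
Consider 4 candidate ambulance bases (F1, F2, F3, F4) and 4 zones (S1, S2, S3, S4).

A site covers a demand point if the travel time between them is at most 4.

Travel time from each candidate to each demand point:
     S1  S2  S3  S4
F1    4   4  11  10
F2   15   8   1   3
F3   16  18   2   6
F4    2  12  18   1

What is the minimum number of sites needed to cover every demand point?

2

Coverage sets (demand points within 4 of each site):
  F1: {S1, S2}
  F2: {S3, S4}
  F3: {S3}
  F4: {S1, S4}
No single site covers all 4 demand points.
But {F1, F2} covers everything, so the minimum is 2.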